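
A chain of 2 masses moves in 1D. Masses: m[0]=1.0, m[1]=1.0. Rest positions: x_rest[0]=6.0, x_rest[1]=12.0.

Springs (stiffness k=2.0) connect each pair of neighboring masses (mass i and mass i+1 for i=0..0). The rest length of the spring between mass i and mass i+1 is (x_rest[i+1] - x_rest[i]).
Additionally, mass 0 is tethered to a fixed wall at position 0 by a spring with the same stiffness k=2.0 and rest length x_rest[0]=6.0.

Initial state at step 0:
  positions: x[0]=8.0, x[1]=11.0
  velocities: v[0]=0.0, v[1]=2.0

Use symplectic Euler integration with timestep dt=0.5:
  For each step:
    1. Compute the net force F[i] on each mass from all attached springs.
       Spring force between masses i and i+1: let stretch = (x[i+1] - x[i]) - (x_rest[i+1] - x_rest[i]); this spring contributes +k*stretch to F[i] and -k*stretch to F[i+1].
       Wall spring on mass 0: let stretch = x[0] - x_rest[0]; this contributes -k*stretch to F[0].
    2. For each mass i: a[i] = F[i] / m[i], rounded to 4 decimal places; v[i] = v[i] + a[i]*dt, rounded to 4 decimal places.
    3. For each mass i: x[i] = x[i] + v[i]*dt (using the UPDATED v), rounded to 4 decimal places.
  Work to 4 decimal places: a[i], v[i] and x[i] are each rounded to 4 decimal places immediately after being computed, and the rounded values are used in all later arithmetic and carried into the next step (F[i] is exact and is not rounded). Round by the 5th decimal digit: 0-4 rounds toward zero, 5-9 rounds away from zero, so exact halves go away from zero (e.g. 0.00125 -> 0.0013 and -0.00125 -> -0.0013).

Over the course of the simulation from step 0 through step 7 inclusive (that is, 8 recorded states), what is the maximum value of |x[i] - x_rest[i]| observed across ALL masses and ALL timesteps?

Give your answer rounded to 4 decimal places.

Answer: 3.0625

Derivation:
Step 0: x=[8.0000 11.0000] v=[0.0000 2.0000]
Step 1: x=[5.5000 13.5000] v=[-5.0000 5.0000]
Step 2: x=[4.2500 15.0000] v=[-2.5000 3.0000]
Step 3: x=[6.2500 14.1250] v=[4.0000 -1.7500]
Step 4: x=[9.0625 12.3125] v=[5.6250 -3.6250]
Step 5: x=[8.9688 11.8750] v=[-0.1875 -0.8750]
Step 6: x=[5.8438 12.9844] v=[-6.2501 2.2188]
Step 7: x=[3.3672 13.5235] v=[-4.9533 1.0782]
Max displacement = 3.0625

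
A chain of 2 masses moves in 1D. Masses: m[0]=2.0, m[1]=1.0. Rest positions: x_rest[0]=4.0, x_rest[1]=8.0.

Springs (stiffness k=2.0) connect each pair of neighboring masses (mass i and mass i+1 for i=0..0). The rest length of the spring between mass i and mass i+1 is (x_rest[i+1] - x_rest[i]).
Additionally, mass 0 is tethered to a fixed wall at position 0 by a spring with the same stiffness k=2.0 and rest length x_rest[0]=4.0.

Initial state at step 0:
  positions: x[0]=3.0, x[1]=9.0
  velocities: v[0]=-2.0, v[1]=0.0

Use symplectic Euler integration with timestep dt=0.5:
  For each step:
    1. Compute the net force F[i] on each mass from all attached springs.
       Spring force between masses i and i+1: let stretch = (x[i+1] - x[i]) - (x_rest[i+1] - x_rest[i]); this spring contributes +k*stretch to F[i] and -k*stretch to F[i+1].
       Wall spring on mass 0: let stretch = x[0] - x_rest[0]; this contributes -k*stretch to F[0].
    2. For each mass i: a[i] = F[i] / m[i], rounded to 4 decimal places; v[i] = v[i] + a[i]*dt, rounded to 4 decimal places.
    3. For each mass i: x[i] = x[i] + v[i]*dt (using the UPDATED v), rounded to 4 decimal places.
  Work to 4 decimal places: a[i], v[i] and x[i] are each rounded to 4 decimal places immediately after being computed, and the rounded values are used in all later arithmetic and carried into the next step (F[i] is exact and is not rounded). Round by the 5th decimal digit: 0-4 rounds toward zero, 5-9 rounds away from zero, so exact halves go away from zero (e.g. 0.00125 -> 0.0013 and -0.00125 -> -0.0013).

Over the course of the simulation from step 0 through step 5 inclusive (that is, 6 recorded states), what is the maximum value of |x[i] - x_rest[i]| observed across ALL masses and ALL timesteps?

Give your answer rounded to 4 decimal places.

Answer: 2.9218

Derivation:
Step 0: x=[3.0000 9.0000] v=[-2.0000 0.0000]
Step 1: x=[2.7500 8.0000] v=[-0.5000 -2.0000]
Step 2: x=[3.1250 6.3750] v=[0.7500 -3.2500]
Step 3: x=[3.5313 5.1250] v=[0.8125 -2.5000]
Step 4: x=[3.4532 5.0782] v=[-0.1563 -0.0937]
Step 5: x=[2.9180 6.2189] v=[-1.0704 2.2813]
Max displacement = 2.9218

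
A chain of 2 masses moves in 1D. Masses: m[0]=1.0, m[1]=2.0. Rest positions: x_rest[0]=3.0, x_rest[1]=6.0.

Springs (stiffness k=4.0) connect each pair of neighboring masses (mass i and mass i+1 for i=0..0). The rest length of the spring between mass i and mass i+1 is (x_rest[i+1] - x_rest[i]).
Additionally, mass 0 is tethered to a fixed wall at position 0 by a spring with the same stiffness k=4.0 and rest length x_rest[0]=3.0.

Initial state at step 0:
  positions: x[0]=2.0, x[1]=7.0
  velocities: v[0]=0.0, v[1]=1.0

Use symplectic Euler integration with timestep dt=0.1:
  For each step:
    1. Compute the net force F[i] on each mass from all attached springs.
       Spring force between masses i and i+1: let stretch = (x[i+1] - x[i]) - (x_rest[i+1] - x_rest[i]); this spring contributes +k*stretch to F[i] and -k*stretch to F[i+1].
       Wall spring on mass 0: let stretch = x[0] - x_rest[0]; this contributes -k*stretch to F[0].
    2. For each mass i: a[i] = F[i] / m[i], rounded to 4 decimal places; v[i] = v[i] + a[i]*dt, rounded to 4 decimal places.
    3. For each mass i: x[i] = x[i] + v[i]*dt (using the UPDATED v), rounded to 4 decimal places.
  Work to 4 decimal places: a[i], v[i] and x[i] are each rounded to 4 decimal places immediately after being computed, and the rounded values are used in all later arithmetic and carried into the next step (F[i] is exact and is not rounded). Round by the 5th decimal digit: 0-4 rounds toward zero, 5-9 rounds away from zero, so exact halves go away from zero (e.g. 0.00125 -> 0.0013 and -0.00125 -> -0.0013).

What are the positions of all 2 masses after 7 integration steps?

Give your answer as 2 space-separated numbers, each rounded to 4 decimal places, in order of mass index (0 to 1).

Step 0: x=[2.0000 7.0000] v=[0.0000 1.0000]
Step 1: x=[2.1200 7.0600] v=[1.2000 0.6000]
Step 2: x=[2.3528 7.0812] v=[2.3280 0.2120]
Step 3: x=[2.6806 7.0678] v=[3.2782 -0.1337]
Step 4: x=[3.0767 7.0267] v=[3.9608 -0.4111]
Step 5: x=[3.5077 6.9666] v=[4.3101 -0.6011]
Step 6: x=[3.9368 6.8973] v=[4.2906 -0.6929]
Step 7: x=[4.3268 6.8288] v=[3.9001 -0.6850]

Answer: 4.3268 6.8288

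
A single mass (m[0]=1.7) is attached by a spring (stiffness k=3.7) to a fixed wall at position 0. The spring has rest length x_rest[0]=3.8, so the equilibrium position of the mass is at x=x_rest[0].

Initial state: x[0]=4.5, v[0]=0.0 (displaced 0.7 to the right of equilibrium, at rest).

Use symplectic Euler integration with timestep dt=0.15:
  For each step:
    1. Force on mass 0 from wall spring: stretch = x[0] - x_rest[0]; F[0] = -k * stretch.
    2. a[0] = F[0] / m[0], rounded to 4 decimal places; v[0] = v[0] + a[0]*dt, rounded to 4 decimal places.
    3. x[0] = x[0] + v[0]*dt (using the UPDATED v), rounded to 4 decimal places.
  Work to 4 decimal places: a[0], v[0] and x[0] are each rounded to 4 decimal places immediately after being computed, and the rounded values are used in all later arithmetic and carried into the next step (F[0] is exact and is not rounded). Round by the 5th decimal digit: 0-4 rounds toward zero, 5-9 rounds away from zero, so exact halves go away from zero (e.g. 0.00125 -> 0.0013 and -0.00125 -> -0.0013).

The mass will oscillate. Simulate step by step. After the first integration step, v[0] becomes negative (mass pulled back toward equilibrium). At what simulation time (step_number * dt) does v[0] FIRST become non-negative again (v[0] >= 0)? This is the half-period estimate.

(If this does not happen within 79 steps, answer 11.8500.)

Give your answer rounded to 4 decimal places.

Answer: 2.2500

Derivation:
Step 0: x=[4.5000] v=[0.0000]
Step 1: x=[4.4657] v=[-0.2285]
Step 2: x=[4.3988] v=[-0.4458]
Step 3: x=[4.3026] v=[-0.6413]
Step 4: x=[4.1818] v=[-0.8054]
Step 5: x=[4.0423] v=[-0.9301]
Step 6: x=[3.8909] v=[-1.0092]
Step 7: x=[3.7351] v=[-1.0389]
Step 8: x=[3.5824] v=[-1.0177]
Step 9: x=[3.4404] v=[-0.9467]
Step 10: x=[3.3160] v=[-0.8293]
Step 11: x=[3.2153] v=[-0.6713]
Step 12: x=[3.1432] v=[-0.4804]
Step 13: x=[3.1033] v=[-0.2660]
Step 14: x=[3.0975] v=[-0.0386]
Step 15: x=[3.1261] v=[0.1908]
First v>=0 after going negative at step 15, time=2.2500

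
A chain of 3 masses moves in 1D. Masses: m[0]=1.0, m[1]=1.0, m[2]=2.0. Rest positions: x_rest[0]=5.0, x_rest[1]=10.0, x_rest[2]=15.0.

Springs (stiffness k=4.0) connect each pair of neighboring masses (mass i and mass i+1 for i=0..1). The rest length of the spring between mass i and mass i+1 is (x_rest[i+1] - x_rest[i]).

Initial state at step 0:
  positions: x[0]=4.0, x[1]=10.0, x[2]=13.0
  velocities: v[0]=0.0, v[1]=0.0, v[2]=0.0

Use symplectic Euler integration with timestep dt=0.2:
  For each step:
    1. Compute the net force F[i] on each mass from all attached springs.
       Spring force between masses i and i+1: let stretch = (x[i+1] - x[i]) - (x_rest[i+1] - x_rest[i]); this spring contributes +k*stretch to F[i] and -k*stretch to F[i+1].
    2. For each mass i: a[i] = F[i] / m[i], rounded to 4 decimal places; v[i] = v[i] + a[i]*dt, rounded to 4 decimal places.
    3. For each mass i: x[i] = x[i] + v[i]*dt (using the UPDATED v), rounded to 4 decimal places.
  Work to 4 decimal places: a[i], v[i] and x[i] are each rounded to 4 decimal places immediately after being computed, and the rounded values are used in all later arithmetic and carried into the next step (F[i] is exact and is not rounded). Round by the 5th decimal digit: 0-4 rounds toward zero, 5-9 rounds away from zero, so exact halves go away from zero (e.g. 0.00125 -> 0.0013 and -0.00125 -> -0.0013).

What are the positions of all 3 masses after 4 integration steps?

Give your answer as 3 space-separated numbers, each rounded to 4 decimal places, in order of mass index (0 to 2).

Step 0: x=[4.0000 10.0000 13.0000] v=[0.0000 0.0000 0.0000]
Step 1: x=[4.1600 9.5200 13.1600] v=[0.8000 -2.4000 0.8000]
Step 2: x=[4.3776 8.7648 13.4288] v=[1.0880 -3.7760 1.3440]
Step 3: x=[4.4972 8.0539 13.7245] v=[0.5978 -3.5546 1.4784]
Step 4: x=[4.3858 7.6812 13.9665] v=[-0.5568 -1.8635 1.2102]

Answer: 4.3858 7.6812 13.9665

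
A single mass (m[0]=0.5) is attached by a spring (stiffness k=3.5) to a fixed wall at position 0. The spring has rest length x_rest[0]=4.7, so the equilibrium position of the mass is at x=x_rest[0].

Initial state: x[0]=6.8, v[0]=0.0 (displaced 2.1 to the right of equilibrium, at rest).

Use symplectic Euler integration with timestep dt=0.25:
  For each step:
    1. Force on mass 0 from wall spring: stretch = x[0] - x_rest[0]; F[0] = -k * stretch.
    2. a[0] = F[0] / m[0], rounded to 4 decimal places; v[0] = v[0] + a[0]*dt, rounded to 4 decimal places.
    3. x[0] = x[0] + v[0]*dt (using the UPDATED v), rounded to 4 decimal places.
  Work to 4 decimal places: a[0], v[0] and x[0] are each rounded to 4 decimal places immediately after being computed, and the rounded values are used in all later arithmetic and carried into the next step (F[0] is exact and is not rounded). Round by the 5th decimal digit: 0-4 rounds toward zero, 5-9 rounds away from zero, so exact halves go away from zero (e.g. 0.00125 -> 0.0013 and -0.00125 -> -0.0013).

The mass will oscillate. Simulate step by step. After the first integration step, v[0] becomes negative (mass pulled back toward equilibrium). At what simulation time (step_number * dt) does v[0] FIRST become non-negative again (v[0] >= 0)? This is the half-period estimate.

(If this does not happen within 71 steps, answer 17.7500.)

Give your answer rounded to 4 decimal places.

Answer: 1.2500

Derivation:
Step 0: x=[6.8000] v=[0.0000]
Step 1: x=[5.8813] v=[-3.6750]
Step 2: x=[4.4457] v=[-5.7423]
Step 3: x=[3.1214] v=[-5.2973]
Step 4: x=[2.4877] v=[-2.5348]
Step 5: x=[2.8219] v=[1.3367]
First v>=0 after going negative at step 5, time=1.2500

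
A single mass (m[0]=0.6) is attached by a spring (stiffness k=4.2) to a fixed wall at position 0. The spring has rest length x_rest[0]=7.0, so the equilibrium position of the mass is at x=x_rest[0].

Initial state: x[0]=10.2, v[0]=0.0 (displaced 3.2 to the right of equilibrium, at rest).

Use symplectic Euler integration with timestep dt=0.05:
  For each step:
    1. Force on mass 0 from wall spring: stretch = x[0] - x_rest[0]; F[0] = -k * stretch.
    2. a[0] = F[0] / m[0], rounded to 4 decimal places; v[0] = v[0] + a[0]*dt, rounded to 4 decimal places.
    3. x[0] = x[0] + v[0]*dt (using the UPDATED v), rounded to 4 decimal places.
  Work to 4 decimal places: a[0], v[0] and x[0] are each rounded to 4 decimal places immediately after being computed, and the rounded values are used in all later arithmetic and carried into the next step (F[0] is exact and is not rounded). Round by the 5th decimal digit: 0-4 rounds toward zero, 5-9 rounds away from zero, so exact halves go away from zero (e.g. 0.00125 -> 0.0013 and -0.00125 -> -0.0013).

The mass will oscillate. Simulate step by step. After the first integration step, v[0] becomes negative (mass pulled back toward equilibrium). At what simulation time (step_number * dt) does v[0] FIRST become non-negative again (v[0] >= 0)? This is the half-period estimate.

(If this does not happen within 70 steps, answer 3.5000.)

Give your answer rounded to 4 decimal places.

Step 0: x=[10.2000] v=[0.0000]
Step 1: x=[10.1440] v=[-1.1200]
Step 2: x=[10.0330] v=[-2.2204]
Step 3: x=[9.8689] v=[-3.2820]
Step 4: x=[9.6546] v=[-4.2861]
Step 5: x=[9.3938] v=[-5.2152]
Step 6: x=[9.0912] v=[-6.0530]
Step 7: x=[8.7520] v=[-6.7849]
Step 8: x=[8.3821] v=[-7.3981]
Step 9: x=[7.9880] v=[-7.8818]
Step 10: x=[7.5766] v=[-8.2276]
Step 11: x=[7.1551] v=[-8.4294]
Step 12: x=[6.7309] v=[-8.4837]
Step 13: x=[6.3114] v=[-8.3895]
Step 14: x=[5.9040] v=[-8.1485]
Step 15: x=[5.5158] v=[-7.7649]
Step 16: x=[5.1535] v=[-7.2454]
Step 17: x=[4.8235] v=[-6.5991]
Step 18: x=[4.5316] v=[-5.8373]
Step 19: x=[4.2829] v=[-4.9734]
Step 20: x=[4.0818] v=[-4.0224]
Step 21: x=[3.9318] v=[-3.0010]
Step 22: x=[3.8354] v=[-1.9271]
Step 23: x=[3.7944] v=[-0.8195]
Step 24: x=[3.8095] v=[0.3025]
First v>=0 after going negative at step 24, time=1.2000

Answer: 1.2000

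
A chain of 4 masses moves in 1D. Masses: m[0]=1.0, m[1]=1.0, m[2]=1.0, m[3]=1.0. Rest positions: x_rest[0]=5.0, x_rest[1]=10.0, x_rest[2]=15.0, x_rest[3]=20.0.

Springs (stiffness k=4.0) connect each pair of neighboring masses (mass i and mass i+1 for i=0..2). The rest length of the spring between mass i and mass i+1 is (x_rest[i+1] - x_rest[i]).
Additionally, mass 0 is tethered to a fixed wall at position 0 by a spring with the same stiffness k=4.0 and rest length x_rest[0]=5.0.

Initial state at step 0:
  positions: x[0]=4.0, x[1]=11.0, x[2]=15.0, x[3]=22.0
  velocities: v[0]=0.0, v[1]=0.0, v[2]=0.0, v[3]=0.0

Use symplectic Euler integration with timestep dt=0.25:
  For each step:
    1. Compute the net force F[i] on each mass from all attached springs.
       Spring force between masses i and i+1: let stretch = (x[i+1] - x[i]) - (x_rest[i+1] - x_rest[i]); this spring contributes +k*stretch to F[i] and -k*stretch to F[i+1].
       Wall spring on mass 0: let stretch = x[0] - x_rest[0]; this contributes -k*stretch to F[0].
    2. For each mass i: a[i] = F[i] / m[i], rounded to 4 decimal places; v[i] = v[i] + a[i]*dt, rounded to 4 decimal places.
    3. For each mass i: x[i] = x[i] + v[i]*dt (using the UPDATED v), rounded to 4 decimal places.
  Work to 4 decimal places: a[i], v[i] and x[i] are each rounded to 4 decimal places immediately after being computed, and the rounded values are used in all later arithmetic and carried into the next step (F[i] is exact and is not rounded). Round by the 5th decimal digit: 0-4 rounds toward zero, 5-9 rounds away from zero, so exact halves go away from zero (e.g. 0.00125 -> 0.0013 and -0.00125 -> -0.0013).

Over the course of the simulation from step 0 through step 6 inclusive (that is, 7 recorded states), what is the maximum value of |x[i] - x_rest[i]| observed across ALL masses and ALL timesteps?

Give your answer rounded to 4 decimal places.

Step 0: x=[4.0000 11.0000 15.0000 22.0000] v=[0.0000 0.0000 0.0000 0.0000]
Step 1: x=[4.7500 10.2500 15.7500 21.5000] v=[3.0000 -3.0000 3.0000 -2.0000]
Step 2: x=[5.6875 9.5000 16.5625 20.8125] v=[3.7500 -3.0000 3.2500 -2.7500]
Step 3: x=[6.1563 9.5625 16.6719 20.3125] v=[1.8750 0.2500 0.4375 -2.0000]
Step 4: x=[5.9375 10.5508 15.9141 20.1524] v=[-0.8751 3.9532 -3.0313 -0.6406]
Step 5: x=[5.3877 11.7266 14.8750 20.1827] v=[-2.1993 4.7032 -4.1563 0.1211]
Step 6: x=[5.0757 12.1048 14.3758 20.1361] v=[-1.2481 1.5127 -1.9970 -0.1866]
Max displacement = 2.1048

Answer: 2.1048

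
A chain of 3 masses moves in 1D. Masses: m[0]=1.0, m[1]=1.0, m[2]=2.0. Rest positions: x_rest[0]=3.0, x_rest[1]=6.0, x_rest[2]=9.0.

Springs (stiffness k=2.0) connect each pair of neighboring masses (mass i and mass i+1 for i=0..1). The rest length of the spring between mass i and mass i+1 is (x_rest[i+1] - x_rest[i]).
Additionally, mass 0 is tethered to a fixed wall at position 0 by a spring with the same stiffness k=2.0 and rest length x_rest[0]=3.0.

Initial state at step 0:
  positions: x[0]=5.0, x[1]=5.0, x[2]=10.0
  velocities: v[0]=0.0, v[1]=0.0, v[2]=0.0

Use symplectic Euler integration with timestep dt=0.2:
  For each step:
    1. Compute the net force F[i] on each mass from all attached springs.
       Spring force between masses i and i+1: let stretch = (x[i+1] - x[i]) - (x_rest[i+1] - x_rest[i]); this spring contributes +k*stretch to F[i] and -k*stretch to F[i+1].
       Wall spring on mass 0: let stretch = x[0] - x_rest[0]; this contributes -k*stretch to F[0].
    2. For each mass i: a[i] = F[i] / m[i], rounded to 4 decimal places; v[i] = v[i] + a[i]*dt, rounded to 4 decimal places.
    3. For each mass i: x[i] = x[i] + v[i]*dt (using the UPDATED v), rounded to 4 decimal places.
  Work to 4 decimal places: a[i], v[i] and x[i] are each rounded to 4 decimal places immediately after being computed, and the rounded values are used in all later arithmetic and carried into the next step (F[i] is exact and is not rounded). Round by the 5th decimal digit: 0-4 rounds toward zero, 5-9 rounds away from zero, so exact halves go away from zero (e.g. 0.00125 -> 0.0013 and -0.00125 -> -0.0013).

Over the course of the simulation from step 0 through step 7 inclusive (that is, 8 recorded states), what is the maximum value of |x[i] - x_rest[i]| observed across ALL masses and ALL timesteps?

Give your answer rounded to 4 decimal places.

Step 0: x=[5.0000 5.0000 10.0000] v=[0.0000 0.0000 0.0000]
Step 1: x=[4.6000 5.4000 9.9200] v=[-2.0000 2.0000 -0.4000]
Step 2: x=[3.8960 6.0976 9.7792] v=[-3.5200 3.4880 -0.7040]
Step 3: x=[3.0564 6.9136 9.6111] v=[-4.1978 4.0800 -0.8403]
Step 4: x=[2.2809 7.6368 9.4551] v=[-3.8775 3.6161 -0.7798]
Step 5: x=[1.7514 8.0770 9.3464] v=[-2.6475 2.2011 -0.5435]
Step 6: x=[1.5878 8.1127 9.3069] v=[-0.8178 0.1786 -0.1974]
Step 7: x=[1.8192 7.7220 9.3397] v=[1.1570 -1.9537 0.1638]
Max displacement = 2.1127

Answer: 2.1127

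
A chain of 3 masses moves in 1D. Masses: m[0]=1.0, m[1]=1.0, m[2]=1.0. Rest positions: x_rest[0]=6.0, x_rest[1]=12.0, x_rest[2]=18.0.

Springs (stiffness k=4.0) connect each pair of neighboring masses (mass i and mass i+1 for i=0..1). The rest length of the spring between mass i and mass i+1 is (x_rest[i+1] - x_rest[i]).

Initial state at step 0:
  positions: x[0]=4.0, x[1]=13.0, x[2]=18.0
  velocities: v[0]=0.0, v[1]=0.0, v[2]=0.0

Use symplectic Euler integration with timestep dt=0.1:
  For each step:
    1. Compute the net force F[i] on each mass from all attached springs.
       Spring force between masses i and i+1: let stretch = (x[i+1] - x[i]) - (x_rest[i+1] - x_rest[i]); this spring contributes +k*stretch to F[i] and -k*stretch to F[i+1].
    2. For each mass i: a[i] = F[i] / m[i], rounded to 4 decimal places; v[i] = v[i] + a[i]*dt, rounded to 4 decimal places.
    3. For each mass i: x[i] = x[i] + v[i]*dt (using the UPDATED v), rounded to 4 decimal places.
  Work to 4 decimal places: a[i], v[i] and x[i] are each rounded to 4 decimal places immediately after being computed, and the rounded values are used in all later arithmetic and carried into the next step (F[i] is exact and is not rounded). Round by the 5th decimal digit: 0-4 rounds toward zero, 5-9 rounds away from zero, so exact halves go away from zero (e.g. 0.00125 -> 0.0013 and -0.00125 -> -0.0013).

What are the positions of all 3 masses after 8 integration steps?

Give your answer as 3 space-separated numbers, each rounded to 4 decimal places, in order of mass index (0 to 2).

Step 0: x=[4.0000 13.0000 18.0000] v=[0.0000 0.0000 0.0000]
Step 1: x=[4.1200 12.8400 18.0400] v=[1.2000 -1.6000 0.4000]
Step 2: x=[4.3488 12.5392 18.1120] v=[2.2880 -3.0080 0.7200]
Step 3: x=[4.6652 12.1337 18.2011] v=[3.1642 -4.0550 0.8909]
Step 4: x=[5.0404 11.6722 18.2875] v=[3.7516 -4.6154 0.8639]
Step 5: x=[5.4408 11.2100 18.3493] v=[4.0043 -4.6220 0.6178]
Step 6: x=[5.8320 10.8026 18.3655] v=[3.9120 -4.0740 0.1621]
Step 7: x=[6.1820 10.4989 18.3192] v=[3.5002 -3.0371 -0.4631]
Step 8: x=[6.4647 10.3353 18.2001] v=[2.8270 -1.6357 -1.1912]

Answer: 6.4647 10.3353 18.2001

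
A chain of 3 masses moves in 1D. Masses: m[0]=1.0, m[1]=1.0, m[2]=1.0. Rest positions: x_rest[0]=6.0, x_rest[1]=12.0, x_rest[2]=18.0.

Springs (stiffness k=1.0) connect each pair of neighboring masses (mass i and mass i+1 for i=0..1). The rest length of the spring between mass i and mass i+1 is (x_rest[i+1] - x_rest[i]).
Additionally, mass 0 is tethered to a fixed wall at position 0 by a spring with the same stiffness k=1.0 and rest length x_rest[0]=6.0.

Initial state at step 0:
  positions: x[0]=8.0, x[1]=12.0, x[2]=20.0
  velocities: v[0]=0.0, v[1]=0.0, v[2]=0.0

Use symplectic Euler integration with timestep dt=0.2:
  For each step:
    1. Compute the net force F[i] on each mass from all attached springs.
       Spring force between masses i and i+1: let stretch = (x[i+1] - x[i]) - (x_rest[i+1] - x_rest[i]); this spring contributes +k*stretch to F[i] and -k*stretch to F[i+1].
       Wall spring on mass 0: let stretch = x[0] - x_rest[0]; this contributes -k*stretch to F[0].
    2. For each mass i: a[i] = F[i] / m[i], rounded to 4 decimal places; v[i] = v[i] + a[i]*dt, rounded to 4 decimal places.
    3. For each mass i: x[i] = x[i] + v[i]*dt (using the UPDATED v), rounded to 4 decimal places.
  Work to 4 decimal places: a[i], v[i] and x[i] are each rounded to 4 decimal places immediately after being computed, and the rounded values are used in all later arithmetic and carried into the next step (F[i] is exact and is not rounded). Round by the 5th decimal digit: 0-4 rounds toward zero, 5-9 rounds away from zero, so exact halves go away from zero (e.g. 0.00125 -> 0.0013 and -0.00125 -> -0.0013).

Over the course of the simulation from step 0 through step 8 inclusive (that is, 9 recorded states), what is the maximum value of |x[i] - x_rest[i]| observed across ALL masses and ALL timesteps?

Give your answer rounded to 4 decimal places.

Answer: 2.2397

Derivation:
Step 0: x=[8.0000 12.0000 20.0000] v=[0.0000 0.0000 0.0000]
Step 1: x=[7.8400 12.1600 19.9200] v=[-0.8000 0.8000 -0.4000]
Step 2: x=[7.5392 12.4576 19.7696] v=[-1.5040 1.4880 -0.7520]
Step 3: x=[7.1336 12.8509 19.5667] v=[-2.0282 1.9667 -1.0144]
Step 4: x=[6.6713 13.2842 19.3352] v=[-2.3115 2.1664 -1.1576]
Step 5: x=[6.2067 13.6950 19.1016] v=[-2.3232 2.0540 -1.1678]
Step 6: x=[5.7933 14.0225 18.8918] v=[-2.0669 1.6377 -1.0491]
Step 7: x=[5.4774 14.2156 18.7272] v=[-1.5797 0.9657 -0.8230]
Step 8: x=[5.2919 14.2397 18.6221] v=[-0.9275 0.1204 -0.5253]
Max displacement = 2.2397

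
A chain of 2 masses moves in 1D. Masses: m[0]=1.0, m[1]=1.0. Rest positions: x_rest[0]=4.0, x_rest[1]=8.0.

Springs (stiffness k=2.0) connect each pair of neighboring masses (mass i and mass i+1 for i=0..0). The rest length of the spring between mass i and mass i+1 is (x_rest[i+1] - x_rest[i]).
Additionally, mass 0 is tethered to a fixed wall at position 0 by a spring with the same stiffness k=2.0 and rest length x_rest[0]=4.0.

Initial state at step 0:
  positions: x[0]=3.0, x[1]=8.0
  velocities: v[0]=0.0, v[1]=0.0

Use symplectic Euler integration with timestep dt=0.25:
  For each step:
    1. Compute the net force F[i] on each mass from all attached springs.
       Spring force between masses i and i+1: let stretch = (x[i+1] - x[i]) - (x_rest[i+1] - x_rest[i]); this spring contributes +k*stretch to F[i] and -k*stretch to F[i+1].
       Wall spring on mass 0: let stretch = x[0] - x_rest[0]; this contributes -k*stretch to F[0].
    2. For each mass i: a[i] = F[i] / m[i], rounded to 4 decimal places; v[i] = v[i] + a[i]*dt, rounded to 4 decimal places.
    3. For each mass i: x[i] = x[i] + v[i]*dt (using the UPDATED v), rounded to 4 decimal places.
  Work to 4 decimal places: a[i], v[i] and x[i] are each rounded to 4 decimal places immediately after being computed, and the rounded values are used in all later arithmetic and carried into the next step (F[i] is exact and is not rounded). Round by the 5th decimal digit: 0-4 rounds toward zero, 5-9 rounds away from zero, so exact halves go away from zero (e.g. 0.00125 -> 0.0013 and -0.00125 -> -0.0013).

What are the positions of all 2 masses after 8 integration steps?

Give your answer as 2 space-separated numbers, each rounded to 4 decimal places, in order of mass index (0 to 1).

Step 0: x=[3.0000 8.0000] v=[0.0000 0.0000]
Step 1: x=[3.2500 7.8750] v=[1.0000 -0.5000]
Step 2: x=[3.6719 7.6719] v=[1.6875 -0.8125]
Step 3: x=[4.1348 7.4688] v=[1.8516 -0.8125]
Step 4: x=[4.4976 7.3489] v=[1.4512 -0.4795]
Step 5: x=[4.6546 7.3726] v=[0.6281 0.0949]
Step 6: x=[4.5696 7.5566] v=[-0.3402 0.7359]
Step 7: x=[4.2867 7.8672] v=[-1.1315 1.2424]
Step 8: x=[3.9156 8.2303] v=[-1.4846 1.4522]

Answer: 3.9156 8.2303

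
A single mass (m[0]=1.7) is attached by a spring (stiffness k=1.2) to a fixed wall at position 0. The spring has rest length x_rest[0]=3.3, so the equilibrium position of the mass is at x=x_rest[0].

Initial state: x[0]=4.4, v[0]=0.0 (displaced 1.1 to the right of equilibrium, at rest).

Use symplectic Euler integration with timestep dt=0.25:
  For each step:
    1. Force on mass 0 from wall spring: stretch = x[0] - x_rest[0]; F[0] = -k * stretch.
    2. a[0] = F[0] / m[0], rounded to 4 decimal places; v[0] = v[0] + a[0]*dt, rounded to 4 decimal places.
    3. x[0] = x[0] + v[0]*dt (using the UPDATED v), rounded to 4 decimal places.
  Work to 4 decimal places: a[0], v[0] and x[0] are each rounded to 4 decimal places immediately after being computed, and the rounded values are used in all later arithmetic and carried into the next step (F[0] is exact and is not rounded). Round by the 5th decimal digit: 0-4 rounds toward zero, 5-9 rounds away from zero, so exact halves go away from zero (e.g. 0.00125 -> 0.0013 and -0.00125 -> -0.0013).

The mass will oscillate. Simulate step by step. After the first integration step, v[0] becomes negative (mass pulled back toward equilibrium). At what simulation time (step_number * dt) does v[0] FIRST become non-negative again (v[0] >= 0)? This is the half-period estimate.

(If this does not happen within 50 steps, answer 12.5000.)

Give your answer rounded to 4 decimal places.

Step 0: x=[4.4000] v=[0.0000]
Step 1: x=[4.3515] v=[-0.1941]
Step 2: x=[4.2566] v=[-0.3797]
Step 3: x=[4.1195] v=[-0.5485]
Step 4: x=[3.9462] v=[-0.6931]
Step 5: x=[3.7444] v=[-0.8071]
Step 6: x=[3.5230] v=[-0.8855]
Step 7: x=[3.2918] v=[-0.9249]
Step 8: x=[3.0609] v=[-0.9235]
Step 9: x=[2.8406] v=[-0.8813]
Step 10: x=[2.6406] v=[-0.8002]
Step 11: x=[2.4697] v=[-0.6838]
Step 12: x=[2.3354] v=[-0.5373]
Step 13: x=[2.2436] v=[-0.3671]
Step 14: x=[2.1984] v=[-0.1807]
Step 15: x=[2.2018] v=[0.0137]
First v>=0 after going negative at step 15, time=3.7500

Answer: 3.7500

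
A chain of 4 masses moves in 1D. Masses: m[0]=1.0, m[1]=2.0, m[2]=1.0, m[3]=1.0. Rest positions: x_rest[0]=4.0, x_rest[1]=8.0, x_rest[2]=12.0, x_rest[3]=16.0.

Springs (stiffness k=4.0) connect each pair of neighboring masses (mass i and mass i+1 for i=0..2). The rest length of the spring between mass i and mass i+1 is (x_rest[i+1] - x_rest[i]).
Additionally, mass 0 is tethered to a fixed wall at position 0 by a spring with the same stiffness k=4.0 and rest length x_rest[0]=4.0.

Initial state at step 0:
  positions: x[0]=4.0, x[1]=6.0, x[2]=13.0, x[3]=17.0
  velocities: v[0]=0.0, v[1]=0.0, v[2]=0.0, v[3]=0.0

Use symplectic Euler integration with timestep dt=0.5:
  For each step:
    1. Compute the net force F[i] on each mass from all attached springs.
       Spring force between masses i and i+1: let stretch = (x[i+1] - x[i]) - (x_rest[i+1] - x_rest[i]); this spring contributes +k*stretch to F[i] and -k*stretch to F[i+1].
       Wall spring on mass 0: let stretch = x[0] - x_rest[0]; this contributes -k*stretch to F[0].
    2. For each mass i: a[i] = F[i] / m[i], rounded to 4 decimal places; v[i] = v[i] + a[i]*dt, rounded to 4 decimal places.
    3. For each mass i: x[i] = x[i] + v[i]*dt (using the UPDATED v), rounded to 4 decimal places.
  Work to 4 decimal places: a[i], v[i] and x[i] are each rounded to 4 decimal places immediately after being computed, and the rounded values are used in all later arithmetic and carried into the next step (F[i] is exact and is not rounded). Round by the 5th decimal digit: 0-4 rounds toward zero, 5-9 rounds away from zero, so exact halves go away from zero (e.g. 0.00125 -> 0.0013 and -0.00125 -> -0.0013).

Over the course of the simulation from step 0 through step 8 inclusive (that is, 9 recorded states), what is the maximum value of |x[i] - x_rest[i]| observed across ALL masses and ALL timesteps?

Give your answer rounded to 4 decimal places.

Step 0: x=[4.0000 6.0000 13.0000 17.0000] v=[0.0000 0.0000 0.0000 0.0000]
Step 1: x=[2.0000 8.5000 10.0000 17.0000] v=[-4.0000 5.0000 -6.0000 0.0000]
Step 2: x=[4.5000 8.5000 12.5000 14.0000] v=[5.0000 0.0000 5.0000 -6.0000]
Step 3: x=[6.5000 8.5000 12.5000 13.5000] v=[4.0000 0.0000 0.0000 -1.0000]
Step 4: x=[4.0000 9.5000 9.5000 16.0000] v=[-5.0000 2.0000 -6.0000 5.0000]
Step 5: x=[3.0000 7.7500 13.0000 16.0000] v=[-2.0000 -3.5000 7.0000 0.0000]
Step 6: x=[3.7500 6.2500 14.2500 17.0000] v=[1.5000 -3.0000 2.5000 2.0000]
Step 7: x=[3.2500 7.5000 10.2500 19.2500] v=[-1.0000 2.5000 -8.0000 4.5000]
Step 8: x=[3.7500 8.0000 12.5000 16.5000] v=[1.0000 1.0000 4.5000 -5.5000]
Max displacement = 3.2500

Answer: 3.2500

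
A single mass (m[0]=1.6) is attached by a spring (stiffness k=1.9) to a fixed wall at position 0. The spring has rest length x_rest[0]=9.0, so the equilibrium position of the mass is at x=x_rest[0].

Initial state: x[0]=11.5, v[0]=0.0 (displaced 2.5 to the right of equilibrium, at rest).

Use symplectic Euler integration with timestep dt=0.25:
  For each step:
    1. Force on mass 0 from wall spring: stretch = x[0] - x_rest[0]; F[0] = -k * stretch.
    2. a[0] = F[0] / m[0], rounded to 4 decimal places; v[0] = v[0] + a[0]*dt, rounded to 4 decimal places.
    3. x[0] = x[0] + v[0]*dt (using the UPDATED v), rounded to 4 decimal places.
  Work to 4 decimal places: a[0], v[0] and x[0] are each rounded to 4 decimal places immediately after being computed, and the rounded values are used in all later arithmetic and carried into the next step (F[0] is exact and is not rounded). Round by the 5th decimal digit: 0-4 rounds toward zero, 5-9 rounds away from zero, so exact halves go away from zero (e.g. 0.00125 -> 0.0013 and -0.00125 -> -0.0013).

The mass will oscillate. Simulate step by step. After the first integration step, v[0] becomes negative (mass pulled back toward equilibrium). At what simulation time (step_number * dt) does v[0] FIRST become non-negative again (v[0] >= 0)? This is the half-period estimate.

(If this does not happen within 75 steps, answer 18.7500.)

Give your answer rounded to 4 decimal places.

Answer: 3.0000

Derivation:
Step 0: x=[11.5000] v=[0.0000]
Step 1: x=[11.3145] v=[-0.7422]
Step 2: x=[10.9572] v=[-1.4293]
Step 3: x=[10.4546] v=[-2.0104]
Step 4: x=[9.8441] v=[-2.4422]
Step 5: x=[9.1709] v=[-2.6928]
Step 6: x=[8.4850] v=[-2.7435]
Step 7: x=[7.8374] v=[-2.5906]
Step 8: x=[7.2760] v=[-2.2455]
Step 9: x=[6.8426] v=[-1.7337]
Step 10: x=[6.5693] v=[-1.0932]
Step 11: x=[6.4764] v=[-0.3716]
Step 12: x=[6.5708] v=[0.3776]
First v>=0 after going negative at step 12, time=3.0000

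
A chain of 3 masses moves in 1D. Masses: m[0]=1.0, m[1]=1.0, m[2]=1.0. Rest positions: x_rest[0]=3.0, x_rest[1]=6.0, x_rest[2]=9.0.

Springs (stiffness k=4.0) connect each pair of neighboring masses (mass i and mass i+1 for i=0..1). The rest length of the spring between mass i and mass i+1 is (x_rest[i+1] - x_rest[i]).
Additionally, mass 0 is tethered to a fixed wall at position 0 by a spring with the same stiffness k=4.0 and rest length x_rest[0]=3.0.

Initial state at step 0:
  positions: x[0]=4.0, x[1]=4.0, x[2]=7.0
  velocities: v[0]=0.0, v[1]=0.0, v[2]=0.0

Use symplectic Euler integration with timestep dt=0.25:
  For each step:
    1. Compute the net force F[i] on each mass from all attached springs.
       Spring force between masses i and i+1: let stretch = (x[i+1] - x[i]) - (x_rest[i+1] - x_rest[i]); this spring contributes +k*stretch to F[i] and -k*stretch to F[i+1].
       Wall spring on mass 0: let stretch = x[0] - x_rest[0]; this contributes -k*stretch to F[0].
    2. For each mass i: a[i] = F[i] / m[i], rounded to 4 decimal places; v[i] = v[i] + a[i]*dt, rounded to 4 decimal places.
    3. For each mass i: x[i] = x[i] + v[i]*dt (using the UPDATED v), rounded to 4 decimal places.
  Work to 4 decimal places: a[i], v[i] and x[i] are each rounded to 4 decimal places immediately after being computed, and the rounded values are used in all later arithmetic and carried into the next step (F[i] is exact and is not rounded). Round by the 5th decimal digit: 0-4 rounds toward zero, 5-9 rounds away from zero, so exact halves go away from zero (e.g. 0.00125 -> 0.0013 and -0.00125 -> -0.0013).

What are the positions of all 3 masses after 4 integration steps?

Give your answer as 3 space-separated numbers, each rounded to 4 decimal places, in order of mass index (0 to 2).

Answer: 1.1953 5.4024 8.5743

Derivation:
Step 0: x=[4.0000 4.0000 7.0000] v=[0.0000 0.0000 0.0000]
Step 1: x=[3.0000 4.7500 7.0000] v=[-4.0000 3.0000 0.0000]
Step 2: x=[1.6875 5.6250 7.1875] v=[-5.2500 3.5000 0.7500]
Step 3: x=[0.9375 5.9063 7.7344] v=[-3.0000 1.1250 2.1875]
Step 4: x=[1.1953 5.4024 8.5743] v=[1.0313 -2.0157 3.3594]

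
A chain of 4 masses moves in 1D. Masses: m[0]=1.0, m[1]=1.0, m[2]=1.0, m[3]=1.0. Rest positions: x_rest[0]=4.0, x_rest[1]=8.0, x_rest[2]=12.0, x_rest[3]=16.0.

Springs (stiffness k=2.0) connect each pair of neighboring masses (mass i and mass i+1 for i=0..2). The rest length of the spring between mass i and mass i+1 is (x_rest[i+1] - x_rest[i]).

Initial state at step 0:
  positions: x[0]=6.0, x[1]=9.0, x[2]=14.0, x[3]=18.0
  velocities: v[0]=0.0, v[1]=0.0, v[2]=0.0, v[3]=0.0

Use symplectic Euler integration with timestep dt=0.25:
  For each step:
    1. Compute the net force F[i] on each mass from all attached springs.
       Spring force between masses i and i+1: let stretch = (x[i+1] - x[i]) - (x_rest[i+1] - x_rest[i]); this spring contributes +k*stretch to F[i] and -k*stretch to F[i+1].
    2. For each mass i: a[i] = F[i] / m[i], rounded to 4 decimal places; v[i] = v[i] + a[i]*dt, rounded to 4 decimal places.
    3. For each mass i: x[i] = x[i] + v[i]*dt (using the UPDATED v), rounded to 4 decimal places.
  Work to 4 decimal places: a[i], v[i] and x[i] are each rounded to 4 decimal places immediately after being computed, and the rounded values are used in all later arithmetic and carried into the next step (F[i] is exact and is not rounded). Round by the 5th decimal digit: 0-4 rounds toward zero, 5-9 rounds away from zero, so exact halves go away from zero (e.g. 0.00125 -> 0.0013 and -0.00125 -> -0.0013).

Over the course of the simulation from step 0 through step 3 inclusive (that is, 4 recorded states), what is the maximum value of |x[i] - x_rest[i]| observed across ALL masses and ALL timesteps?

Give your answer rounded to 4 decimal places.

Step 0: x=[6.0000 9.0000 14.0000 18.0000] v=[0.0000 0.0000 0.0000 0.0000]
Step 1: x=[5.8750 9.2500 13.8750 18.0000] v=[-0.5000 1.0000 -0.5000 0.0000]
Step 2: x=[5.6719 9.6563 13.6875 17.9844] v=[-0.8125 1.6250 -0.7500 -0.0625]
Step 3: x=[5.4668 10.0684 13.5332 17.9317] v=[-0.8203 1.6484 -0.6172 -0.2110]
Max displacement = 2.0684

Answer: 2.0684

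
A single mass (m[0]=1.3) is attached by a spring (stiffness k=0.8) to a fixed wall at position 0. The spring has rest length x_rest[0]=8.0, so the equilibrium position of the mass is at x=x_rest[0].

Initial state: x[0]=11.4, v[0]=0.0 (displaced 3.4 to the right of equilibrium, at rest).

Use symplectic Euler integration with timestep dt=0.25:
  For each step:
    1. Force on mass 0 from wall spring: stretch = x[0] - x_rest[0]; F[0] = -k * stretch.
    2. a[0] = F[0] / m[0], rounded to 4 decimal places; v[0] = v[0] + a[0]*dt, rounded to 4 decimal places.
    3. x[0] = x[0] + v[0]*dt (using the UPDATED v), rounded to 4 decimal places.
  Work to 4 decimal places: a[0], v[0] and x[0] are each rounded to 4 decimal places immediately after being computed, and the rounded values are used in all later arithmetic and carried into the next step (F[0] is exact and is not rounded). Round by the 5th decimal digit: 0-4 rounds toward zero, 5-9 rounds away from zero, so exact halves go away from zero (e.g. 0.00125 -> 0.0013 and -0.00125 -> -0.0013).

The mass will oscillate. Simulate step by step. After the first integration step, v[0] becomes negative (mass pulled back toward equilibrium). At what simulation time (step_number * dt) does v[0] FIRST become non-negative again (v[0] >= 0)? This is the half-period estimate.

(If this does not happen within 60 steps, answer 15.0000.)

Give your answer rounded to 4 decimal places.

Answer: 4.0000

Derivation:
Step 0: x=[11.4000] v=[0.0000]
Step 1: x=[11.2692] v=[-0.5231]
Step 2: x=[11.0127] v=[-1.0261]
Step 3: x=[10.6403] v=[-1.4896]
Step 4: x=[10.1664] v=[-1.8958]
Step 5: x=[9.6091] v=[-2.2291]
Step 6: x=[8.9899] v=[-2.4767]
Step 7: x=[8.3327] v=[-2.6290]
Step 8: x=[7.6627] v=[-2.6802]
Step 9: x=[7.0056] v=[-2.6283]
Step 10: x=[6.3868] v=[-2.4753]
Step 11: x=[5.8300] v=[-2.2271]
Step 12: x=[5.3567] v=[-1.8933]
Step 13: x=[4.9850] v=[-1.4867]
Step 14: x=[4.7293] v=[-1.0229]
Step 15: x=[4.5994] v=[-0.5197]
Step 16: x=[4.6003] v=[0.0035]
First v>=0 after going negative at step 16, time=4.0000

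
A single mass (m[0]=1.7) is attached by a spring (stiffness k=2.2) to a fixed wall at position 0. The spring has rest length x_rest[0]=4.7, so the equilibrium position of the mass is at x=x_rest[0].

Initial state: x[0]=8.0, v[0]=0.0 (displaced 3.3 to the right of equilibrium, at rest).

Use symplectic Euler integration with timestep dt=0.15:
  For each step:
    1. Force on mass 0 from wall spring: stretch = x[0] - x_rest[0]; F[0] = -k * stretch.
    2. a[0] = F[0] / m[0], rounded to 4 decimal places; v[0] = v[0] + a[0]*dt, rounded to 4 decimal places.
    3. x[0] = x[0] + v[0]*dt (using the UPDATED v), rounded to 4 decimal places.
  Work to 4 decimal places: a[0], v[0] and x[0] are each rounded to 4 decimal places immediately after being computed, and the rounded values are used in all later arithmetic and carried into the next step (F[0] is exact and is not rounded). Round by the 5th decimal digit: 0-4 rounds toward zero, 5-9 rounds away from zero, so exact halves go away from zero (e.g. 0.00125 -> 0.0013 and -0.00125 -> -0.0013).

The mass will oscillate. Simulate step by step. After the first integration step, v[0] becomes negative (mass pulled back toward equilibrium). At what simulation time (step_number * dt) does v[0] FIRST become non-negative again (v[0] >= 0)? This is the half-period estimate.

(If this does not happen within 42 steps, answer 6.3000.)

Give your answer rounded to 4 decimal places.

Answer: 2.8500

Derivation:
Step 0: x=[8.0000] v=[0.0000]
Step 1: x=[7.9039] v=[-0.6406]
Step 2: x=[7.7145] v=[-1.2625]
Step 3: x=[7.4373] v=[-1.8477]
Step 4: x=[7.0804] v=[-2.3791]
Step 5: x=[6.6542] v=[-2.8412]
Step 6: x=[6.1711] v=[-3.2206]
Step 7: x=[5.6452] v=[-3.5062]
Step 8: x=[5.0917] v=[-3.6897]
Step 9: x=[4.5268] v=[-3.7657]
Step 10: x=[3.9670] v=[-3.7321]
Step 11: x=[3.4285] v=[-3.5898]
Step 12: x=[2.9271] v=[-3.3430]
Step 13: x=[2.4773] v=[-2.9989]
Step 14: x=[2.0922] v=[-2.5674]
Step 15: x=[1.7830] v=[-2.0612]
Step 16: x=[1.5588] v=[-1.4950]
Step 17: x=[1.4260] v=[-0.8852]
Step 18: x=[1.3885] v=[-0.2497]
Step 19: x=[1.4475] v=[0.3931]
First v>=0 after going negative at step 19, time=2.8500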